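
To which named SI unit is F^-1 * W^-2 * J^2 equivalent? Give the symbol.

H

F = C/V (capacitance = charge per voltage),
    = A·s/(kg·m²·s⁻³·A⁻¹) (substituting C and V),
    = kg⁻¹·m⁻²·s⁴·A².
So F⁻¹ = kg·m²·s⁻⁴·A⁻².
W = J/s (power = energy per time),
    = kg·m²·s⁻³.
So W⁻² = kg⁻²·m⁻⁴·s⁶.
J = N·m (work = force × distance),
    = kg·m²·s⁻².
So J² = kg²·m⁴·s⁻⁴.
Combining: F⁻¹·W⁻²·J² = (kg·m²·s⁻⁴·A⁻²) · (kg⁻²·m⁻⁴·s⁶) · (kg²·m⁴·s⁻⁴) = kg·m²·s⁻²·A⁻².
kg·m²·s⁻²·A⁻² is the base-SI form of the henry.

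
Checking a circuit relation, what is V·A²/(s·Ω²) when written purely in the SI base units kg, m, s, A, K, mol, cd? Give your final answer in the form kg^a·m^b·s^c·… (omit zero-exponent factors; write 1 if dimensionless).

V = W/A (potential = power per current),
    = kg·m²·s⁻³·A⁻¹.
Ω = V/A (resistance = voltage per current),
    = kg·m²·s⁻³·A⁻².
So Ω⁻² = kg⁻²·m⁻⁴·s⁶·A⁴.
Combining: s⁻¹·V·Ω⁻²·A² = s⁻¹ · (kg·m²·s⁻³·A⁻¹) · (kg⁻²·m⁻⁴·s⁶·A⁴) · A² = kg⁻¹·m⁻²·s²·A⁵.

kg⁻¹·m⁻²·s²·A⁵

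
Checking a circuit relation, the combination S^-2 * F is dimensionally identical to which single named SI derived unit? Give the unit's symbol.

S = 1/Ω (conductance is reciprocal resistance),
    = kg⁻¹·m⁻²·s³·A².
So S⁻² = kg²·m⁴·s⁻⁶·A⁻⁴.
F = C/V (capacitance = charge per voltage),
    = A·s/(kg·m²·s⁻³·A⁻¹) (substituting C and V),
    = kg⁻¹·m⁻²·s⁴·A².
Combining: S⁻²·F = (kg²·m⁴·s⁻⁶·A⁻⁴) · (kg⁻¹·m⁻²·s⁴·A²) = kg·m²·s⁻²·A⁻².
kg·m²·s⁻²·A⁻² is the base-SI form of the henry.

H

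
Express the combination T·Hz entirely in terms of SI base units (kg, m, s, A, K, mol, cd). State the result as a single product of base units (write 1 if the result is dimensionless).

kg·s⁻³·A⁻¹

T = kg·s⁻²·A⁻¹.
Hz = s⁻¹.
Combining: T·Hz = (kg·s⁻²·A⁻¹) · s⁻¹ = kg·s⁻³·A⁻¹.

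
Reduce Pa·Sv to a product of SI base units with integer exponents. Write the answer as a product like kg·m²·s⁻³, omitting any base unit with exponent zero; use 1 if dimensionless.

Pa = N/m² (pressure = force per area),
    = kg·m⁻¹·s⁻².
Sv = J/kg (equivalent dose = energy per mass),
    = m²·s⁻².
Combining: Pa·Sv = (kg·m⁻¹·s⁻²) · (m²·s⁻²) = kg·m·s⁻⁴.

kg·m·s⁻⁴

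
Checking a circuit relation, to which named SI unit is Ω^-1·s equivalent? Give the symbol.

F

Ω = V/A (resistance = voltage per current),
    = kg·m²·s⁻³·A⁻².
So Ω⁻¹ = kg⁻¹·m⁻²·s³·A².
Combining: Ω⁻¹·s = (kg⁻¹·m⁻²·s³·A²) · s = kg⁻¹·m⁻²·s⁴·A².
kg⁻¹·m⁻²·s⁴·A² is the base-SI form of the farad.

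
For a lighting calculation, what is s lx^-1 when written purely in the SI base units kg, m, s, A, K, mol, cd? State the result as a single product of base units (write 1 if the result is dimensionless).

m²·s·cd⁻¹

lx = m⁻²·cd.
So lx⁻¹ = m²·cd⁻¹.
Combining: s·lx⁻¹ = s · (m²·cd⁻¹) = m²·s·cd⁻¹.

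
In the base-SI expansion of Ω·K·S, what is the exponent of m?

0

Ω = V/A (resistance = voltage per current),
    = kg·m²·s⁻³·A⁻².
S = 1/Ω (conductance is reciprocal resistance),
    = kg⁻¹·m⁻²·s³·A².
Combining: Ω·K·S = (kg·m²·s⁻³·A⁻²) · K · (kg⁻¹·m⁻²·s³·A²) = K.
The exponent of m is 0.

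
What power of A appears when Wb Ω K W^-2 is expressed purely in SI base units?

-3

Wb = V·s (flux: a volt is a weber per second),
    = kg·m²·s⁻²·A⁻¹.
Ω = V/A (resistance = voltage per current),
    = kg·m²·s⁻³·A⁻².
W = J/s (power = energy per time),
    = kg·m²·s⁻³.
So W⁻² = kg⁻²·m⁻⁴·s⁶.
Combining: Wb·Ω·K·W⁻² = (kg·m²·s⁻²·A⁻¹) · (kg·m²·s⁻³·A⁻²) · K · (kg⁻²·m⁻⁴·s⁶) = s·A⁻³·K.
The exponent of A is -3.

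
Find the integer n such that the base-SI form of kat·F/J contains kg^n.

J = kg·m²·s⁻².
So J⁻¹ = kg⁻¹·m⁻²·s².
kat = s⁻¹·mol.
F = kg⁻¹·m⁻²·s⁴·A².
Combining: J⁻¹·kat·F = (kg⁻¹·m⁻²·s²) · (s⁻¹·mol) · (kg⁻¹·m⁻²·s⁴·A²) = kg⁻²·m⁻⁴·s⁵·A²·mol.
The exponent of kg is -2.

-2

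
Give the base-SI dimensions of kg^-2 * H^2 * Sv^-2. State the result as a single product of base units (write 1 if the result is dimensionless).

A⁻⁴

H = kg·m²·s⁻²·A⁻².
So H² = kg²·m⁴·s⁻⁴·A⁻⁴.
Sv = m²·s⁻².
So Sv⁻² = m⁻⁴·s⁴.
Combining: kg⁻²·H²·Sv⁻² = kg⁻² · (kg²·m⁴·s⁻⁴·A⁻⁴) · (m⁻⁴·s⁴) = A⁻⁴.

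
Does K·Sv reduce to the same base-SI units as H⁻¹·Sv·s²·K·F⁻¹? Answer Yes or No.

Left side:
  Sv = J/kg (equivalent dose = energy per mass),
      = m²·s⁻².
  Combining: K·Sv = K · (m²·s⁻²) = m²·s⁻²·K.
Right side:
  H = kg·m²·s⁻²·A⁻².
  So H⁻¹ = kg⁻¹·m⁻²·s²·A².
  Sv = m²·s⁻².
  F = kg⁻¹·m⁻²·s⁴·A².
  So F⁻¹ = kg·m²·s⁻⁴·A⁻².
  Combining: H⁻¹·Sv·s²·K·F⁻¹ = (kg⁻¹·m⁻²·s²·A²) · (m²·s⁻²) · s² · K · (kg·m²·s⁻⁴·A⁻²) = m²·s⁻²·K.
Both reduce to m²·s⁻²·K.

Yes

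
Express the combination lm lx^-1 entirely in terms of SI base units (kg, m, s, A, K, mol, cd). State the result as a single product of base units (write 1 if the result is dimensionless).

lm = cd·sr = cd (luminous flux; sr is dimensionless).
lx = lm/m² (illuminance = luminous flux per area),
    = m⁻²·cd.
So lx⁻¹ = m²·cd⁻¹.
Combining: lm·lx⁻¹ = cd · (m²·cd⁻¹) = m².

m²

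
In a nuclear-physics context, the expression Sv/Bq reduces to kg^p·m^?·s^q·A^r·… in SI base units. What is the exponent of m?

Bq = 1/s = s⁻¹ (activity is decays per second).
So Bq⁻¹ = s.
Sv = J/kg (equivalent dose = energy per mass),
    = m²·s⁻².
Combining: Bq⁻¹·Sv = s · (m²·s⁻²) = m²·s⁻¹.
The exponent of m is 2.

2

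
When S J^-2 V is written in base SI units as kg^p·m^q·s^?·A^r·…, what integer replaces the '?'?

4

S = kg⁻¹·m⁻²·s³·A².
J = kg·m²·s⁻².
So J⁻² = kg⁻²·m⁻⁴·s⁴.
V = kg·m²·s⁻³·A⁻¹.
Combining: S·J⁻²·V = (kg⁻¹·m⁻²·s³·A²) · (kg⁻²·m⁻⁴·s⁴) · (kg·m²·s⁻³·A⁻¹) = kg⁻²·m⁻⁴·s⁴·A.
The exponent of s is 4.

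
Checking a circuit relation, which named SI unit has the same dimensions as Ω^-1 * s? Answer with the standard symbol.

F

Ω = kg·m²·s⁻³·A⁻².
So Ω⁻¹ = kg⁻¹·m⁻²·s³·A².
Combining: Ω⁻¹·s = (kg⁻¹·m⁻²·s³·A²) · s = kg⁻¹·m⁻²·s⁴·A².
kg⁻¹·m⁻²·s⁴·A² is the base-SI form of the farad.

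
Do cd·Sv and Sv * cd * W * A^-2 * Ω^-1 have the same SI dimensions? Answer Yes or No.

Yes

Left side:
  Sv = J/kg (equivalent dose = energy per mass),
      = m²·s⁻².
  Combining: cd·Sv = cd · (m²·s⁻²) = m²·s⁻²·cd.
Right side:
  Sv = J/kg (equivalent dose = energy per mass),
      = m²·s⁻².
  W = J/s (power = energy per time),
      = kg·m²·s⁻³.
  Ω = V/A (resistance = voltage per current),
      = kg·m²·s⁻³·A⁻².
  So Ω⁻¹ = kg⁻¹·m⁻²·s³·A².
  Combining: Sv·cd·W·A⁻²·Ω⁻¹ = (m²·s⁻²) · cd · (kg·m²·s⁻³) · A⁻² · (kg⁻¹·m⁻²·s³·A²) = m²·s⁻²·cd.
Both reduce to m²·s⁻²·cd.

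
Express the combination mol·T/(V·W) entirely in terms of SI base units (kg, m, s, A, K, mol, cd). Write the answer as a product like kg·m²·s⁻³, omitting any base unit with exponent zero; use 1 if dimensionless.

kg⁻¹·m⁻⁴·s⁴·mol

V = W/A (potential = power per current),
    = kg·m²·s⁻³·A⁻¹.
So V⁻¹ = kg⁻¹·m⁻²·s³·A.
T = Wb/m² (flux density = flux per area),
    = kg·s⁻²·A⁻¹.
W = J/s (power = energy per time),
    = kg·m²·s⁻³.
So W⁻¹ = kg⁻¹·m⁻²·s³.
Combining: mol·V⁻¹·T·W⁻¹ = mol · (kg⁻¹·m⁻²·s³·A) · (kg·s⁻²·A⁻¹) · (kg⁻¹·m⁻²·s³) = kg⁻¹·m⁻⁴·s⁴·mol.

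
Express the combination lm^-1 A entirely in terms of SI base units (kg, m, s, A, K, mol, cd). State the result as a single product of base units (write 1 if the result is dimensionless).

A·cd⁻¹

lm = cd.
So lm⁻¹ = cd⁻¹.
Combining: lm⁻¹·A = cd⁻¹ · A = A·cd⁻¹.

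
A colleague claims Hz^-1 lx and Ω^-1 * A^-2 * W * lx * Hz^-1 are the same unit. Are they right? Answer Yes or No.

Left side:
  Hz = s⁻¹.
  So Hz⁻¹ = s.
  lx = m⁻²·cd.
  Combining: Hz⁻¹·lx = s · (m⁻²·cd) = m⁻²·s·cd.
Right side:
  Ω = V/A (resistance = voltage per current),
      = kg·m²·s⁻³·A⁻².
  So Ω⁻¹ = kg⁻¹·m⁻²·s³·A².
  W = J/s (power = energy per time),
      = kg·m²·s⁻³.
  lx = lm/m² (illuminance = luminous flux per area),
      = m⁻²·cd.
  Hz = 1/s = s⁻¹ (frequency is cycles per second).
  So Hz⁻¹ = s.
  Combining: Ω⁻¹·A⁻²·W·lx·Hz⁻¹ = (kg⁻¹·m⁻²·s³·A²) · A⁻² · (kg·m²·s⁻³) · (m⁻²·cd) · s = m⁻²·s·cd.
Both reduce to m⁻²·s·cd.

Yes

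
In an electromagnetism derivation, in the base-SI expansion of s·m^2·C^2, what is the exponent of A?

2

C = A·s = s·A (charge = current × time).
So C² = s²·A².
Combining: s·m²·C² = s · m² · (s²·A²) = m²·s³·A².
The exponent of A is 2.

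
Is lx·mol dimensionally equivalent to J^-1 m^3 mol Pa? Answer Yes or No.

No

Left side:
  lx = m⁻²·cd.
  Combining: lx·mol = (m⁻²·cd) · mol = m⁻²·mol·cd.
Right side:
  J = kg·m²·s⁻².
  So J⁻¹ = kg⁻¹·m⁻²·s².
  Pa = kg·m⁻¹·s⁻².
  Combining: J⁻¹·m³·mol·Pa = (kg⁻¹·m⁻²·s²) · m³ · mol · (kg·m⁻¹·s⁻²) = mol.
Left is m⁻²·mol·cd; right is mol — different.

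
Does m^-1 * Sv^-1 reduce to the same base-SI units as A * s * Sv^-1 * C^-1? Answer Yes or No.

No

Left side:
  Sv = J/kg (equivalent dose = energy per mass),
      = m²·s⁻².
  So Sv⁻¹ = m⁻²·s².
  Combining: m⁻¹·Sv⁻¹ = m⁻¹ · (m⁻²·s²) = m⁻³·s².
Right side:
  Sv = J/kg (equivalent dose = energy per mass),
      = m²·s⁻².
  So Sv⁻¹ = m⁻²·s².
  C = A·s = s·A (charge = current × time).
  So C⁻¹ = s⁻¹·A⁻¹.
  Combining: A·s·Sv⁻¹·C⁻¹ = A · s · (m⁻²·s²) · (s⁻¹·A⁻¹) = m⁻²·s².
Left is m⁻³·s²; right is m⁻²·s² — different.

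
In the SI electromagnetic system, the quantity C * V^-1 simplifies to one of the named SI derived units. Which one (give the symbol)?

C = s·A.
V = kg·m²·s⁻³·A⁻¹.
So V⁻¹ = kg⁻¹·m⁻²·s³·A.
Combining: C·V⁻¹ = (s·A) · (kg⁻¹·m⁻²·s³·A) = kg⁻¹·m⁻²·s⁴·A².
kg⁻¹·m⁻²·s⁴·A² is the base-SI form of the farad.

F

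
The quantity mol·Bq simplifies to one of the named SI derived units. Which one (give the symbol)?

Bq = s⁻¹.
Combining: mol·Bq = mol · s⁻¹ = s⁻¹·mol.
s⁻¹·mol is the base-SI form of the katal.

kat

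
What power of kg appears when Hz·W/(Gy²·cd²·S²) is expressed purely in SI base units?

3

Gy = J/kg (absorbed dose = energy per mass),
    = m²·s⁻².
So Gy⁻² = m⁻⁴·s⁴.
Hz = 1/s = s⁻¹ (frequency is cycles per second).
W = J/s (power = energy per time),
    = kg·m²·s⁻³.
S = 1/Ω (conductance is reciprocal resistance),
    = kg⁻¹·m⁻²·s³·A².
So S⁻² = kg²·m⁴·s⁻⁶·A⁻⁴.
Combining: Gy⁻²·Hz·W·cd⁻²·S⁻² = (m⁻⁴·s⁴) · s⁻¹ · (kg·m²·s⁻³) · cd⁻² · (kg²·m⁴·s⁻⁶·A⁻⁴) = kg³·m²·s⁻⁶·A⁻⁴·cd⁻².
The exponent of kg is 3.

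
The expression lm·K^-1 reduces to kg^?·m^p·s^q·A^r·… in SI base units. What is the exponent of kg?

0

lm = cd.
Combining: lm·K⁻¹ = cd · K⁻¹ = K⁻¹·cd.
The exponent of kg is 0.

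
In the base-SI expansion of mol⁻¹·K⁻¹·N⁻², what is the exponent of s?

4

N = kg·m/s² = kg·m·s⁻² (force = mass × acceleration).
So N⁻² = kg⁻²·m⁻²·s⁴.
Combining: mol⁻¹·K⁻¹·N⁻² = mol⁻¹ · K⁻¹ · (kg⁻²·m⁻²·s⁴) = kg⁻²·m⁻²·s⁴·K⁻¹·mol⁻¹.
The exponent of s is 4.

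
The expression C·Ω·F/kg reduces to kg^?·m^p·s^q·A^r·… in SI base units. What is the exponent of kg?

C = A·s = s·A (charge = current × time).
Ω = V/A (resistance = voltage per current),
    = kg·m²·s⁻³·A⁻².
F = C/V (capacitance = charge per voltage),
    = A·s/(kg·m²·s⁻³·A⁻¹) (substituting C and V),
    = kg⁻¹·m⁻²·s⁴·A².
Combining: C·Ω·kg⁻¹·F = (s·A) · (kg·m²·s⁻³·A⁻²) · kg⁻¹ · (kg⁻¹·m⁻²·s⁴·A²) = kg⁻¹·s²·A.
The exponent of kg is -1.

-1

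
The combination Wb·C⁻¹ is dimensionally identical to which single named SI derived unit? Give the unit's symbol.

Ω

Wb = V·s (flux: a volt is a weber per second),
    = kg·m²·s⁻²·A⁻¹.
C = A·s = s·A (charge = current × time).
So C⁻¹ = s⁻¹·A⁻¹.
Combining: Wb·C⁻¹ = (kg·m²·s⁻²·A⁻¹) · (s⁻¹·A⁻¹) = kg·m²·s⁻³·A⁻².
kg·m²·s⁻³·A⁻² is the base-SI form of the ohm.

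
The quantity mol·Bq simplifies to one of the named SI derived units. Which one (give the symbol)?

kat

Bq = s⁻¹.
Combining: mol·Bq = mol · s⁻¹ = s⁻¹·mol.
s⁻¹·mol is the base-SI form of the katal.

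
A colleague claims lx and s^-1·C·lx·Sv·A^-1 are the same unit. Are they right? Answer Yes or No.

Left side:
  lx = lm/m² (illuminance = luminous flux per area),
      = m⁻²·cd.
Right side:
  C = s·A.
  lx = m⁻²·cd.
  Sv = m²·s⁻².
  Combining: s⁻¹·C·lx·Sv·A⁻¹ = s⁻¹ · (s·A) · (m⁻²·cd) · (m²·s⁻²) · A⁻¹ = s⁻²·cd.
Left is m⁻²·cd; right is s⁻²·cd — different.

No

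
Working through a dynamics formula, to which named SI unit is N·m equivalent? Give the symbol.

N = kg·m·s⁻².
Combining: N·m = (kg·m·s⁻²) · m = kg·m²·s⁻².
kg·m²·s⁻² is the base-SI form of the joule.

J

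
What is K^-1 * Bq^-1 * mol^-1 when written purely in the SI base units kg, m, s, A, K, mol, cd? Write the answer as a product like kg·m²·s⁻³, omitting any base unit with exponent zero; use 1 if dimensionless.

Bq = s⁻¹.
So Bq⁻¹ = s.
Combining: K⁻¹·Bq⁻¹·mol⁻¹ = K⁻¹ · s · mol⁻¹ = s·K⁻¹·mol⁻¹.

s·K⁻¹·mol⁻¹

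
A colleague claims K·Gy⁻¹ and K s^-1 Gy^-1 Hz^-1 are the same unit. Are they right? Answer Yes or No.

Left side:
  Gy = J/kg (absorbed dose = energy per mass),
      = m²·s⁻².
  So Gy⁻¹ = m⁻²·s².
  Combining: K·Gy⁻¹ = K · (m⁻²·s²) = m⁻²·s²·K.
Right side:
  Gy = J/kg (absorbed dose = energy per mass),
      = m²·s⁻².
  So Gy⁻¹ = m⁻²·s².
  Hz = 1/s = s⁻¹ (frequency is cycles per second).
  So Hz⁻¹ = s.
  Combining: K·s⁻¹·Gy⁻¹·Hz⁻¹ = K · s⁻¹ · (m⁻²·s²) · s = m⁻²·s²·K.
Both reduce to m⁻²·s²·K.

Yes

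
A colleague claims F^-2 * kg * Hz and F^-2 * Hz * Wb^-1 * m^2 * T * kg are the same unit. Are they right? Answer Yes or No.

Yes

Left side:
  F = kg⁻¹·m⁻²·s⁴·A².
  So F⁻² = kg²·m⁴·s⁻⁸·A⁻⁴.
  Hz = s⁻¹.
  Combining: F⁻²·kg·Hz = (kg²·m⁴·s⁻⁸·A⁻⁴) · kg · s⁻¹ = kg³·m⁴·s⁻⁹·A⁻⁴.
Right side:
  F = kg⁻¹·m⁻²·s⁴·A².
  So F⁻² = kg²·m⁴·s⁻⁸·A⁻⁴.
  Hz = s⁻¹.
  Wb = kg·m²·s⁻²·A⁻¹.
  So Wb⁻¹ = kg⁻¹·m⁻²·s²·A.
  T = kg·s⁻²·A⁻¹.
  Combining: F⁻²·Hz·Wb⁻¹·m²·T·kg = (kg²·m⁴·s⁻⁸·A⁻⁴) · s⁻¹ · (kg⁻¹·m⁻²·s²·A) · m² · (kg·s⁻²·A⁻¹) · kg = kg³·m⁴·s⁻⁹·A⁻⁴.
Both reduce to kg³·m⁴·s⁻⁹·A⁻⁴.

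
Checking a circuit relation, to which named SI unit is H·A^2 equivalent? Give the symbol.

J

H = kg·m²·s⁻²·A⁻².
Combining: H·A² = (kg·m²·s⁻²·A⁻²) · A² = kg·m²·s⁻².
kg·m²·s⁻² is the base-SI form of the joule.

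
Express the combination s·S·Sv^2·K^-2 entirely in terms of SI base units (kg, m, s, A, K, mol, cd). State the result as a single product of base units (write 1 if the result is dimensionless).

S = 1/Ω (conductance is reciprocal resistance),
    = kg⁻¹·m⁻²·s³·A².
Sv = J/kg (equivalent dose = energy per mass),
    = m²·s⁻².
So Sv² = m⁴·s⁻⁴.
Combining: s·S·Sv²·K⁻² = s · (kg⁻¹·m⁻²·s³·A²) · (m⁴·s⁻⁴) · K⁻² = kg⁻¹·m²·A²·K⁻².

kg⁻¹·m²·A²·K⁻²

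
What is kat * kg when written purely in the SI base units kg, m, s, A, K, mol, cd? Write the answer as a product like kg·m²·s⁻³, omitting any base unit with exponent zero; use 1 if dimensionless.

kat = s⁻¹·mol.
Combining: kat·kg = (s⁻¹·mol) · kg = kg·s⁻¹·mol.

kg·s⁻¹·mol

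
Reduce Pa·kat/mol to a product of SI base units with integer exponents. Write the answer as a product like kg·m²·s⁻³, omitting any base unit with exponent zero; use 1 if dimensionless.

Pa = N/m² (pressure = force per area),
    = kg·m⁻¹·s⁻².
kat = mol/s = s⁻¹·mol (catalytic activity).
Combining: Pa·mol⁻¹·kat = (kg·m⁻¹·s⁻²) · mol⁻¹ · (s⁻¹·mol) = kg·m⁻¹·s⁻³.

kg·m⁻¹·s⁻³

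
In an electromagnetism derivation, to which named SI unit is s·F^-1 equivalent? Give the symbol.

F = kg⁻¹·m⁻²·s⁴·A².
So F⁻¹ = kg·m²·s⁻⁴·A⁻².
Combining: s·F⁻¹ = s · (kg·m²·s⁻⁴·A⁻²) = kg·m²·s⁻³·A⁻².
kg·m²·s⁻³·A⁻² is the base-SI form of the ohm.

Ω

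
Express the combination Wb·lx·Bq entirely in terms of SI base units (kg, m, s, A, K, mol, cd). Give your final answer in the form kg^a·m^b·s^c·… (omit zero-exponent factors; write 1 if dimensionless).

kg·s⁻³·A⁻¹·cd

Wb = V·s (flux: a volt is a weber per second),
    = kg·m²·s⁻²·A⁻¹.
lx = lm/m² (illuminance = luminous flux per area),
    = m⁻²·cd.
Bq = 1/s = s⁻¹ (activity is decays per second).
Combining: Wb·lx·Bq = (kg·m²·s⁻²·A⁻¹) · (m⁻²·cd) · s⁻¹ = kg·s⁻³·A⁻¹·cd.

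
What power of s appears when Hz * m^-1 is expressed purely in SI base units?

Hz = 1/s = s⁻¹ (frequency is cycles per second).
Combining: Hz·m⁻¹ = s⁻¹ · m⁻¹ = m⁻¹·s⁻¹.
The exponent of s is -1.

-1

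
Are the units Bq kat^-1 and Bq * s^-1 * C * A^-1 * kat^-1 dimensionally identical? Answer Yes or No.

Left side:
  Bq = s⁻¹.
  kat = s⁻¹·mol.
  So kat⁻¹ = s·mol⁻¹.
  Combining: Bq·kat⁻¹ = s⁻¹ · (s·mol⁻¹) = mol⁻¹.
Right side:
  Bq = 1/s = s⁻¹ (activity is decays per second).
  C = A·s = s·A (charge = current × time).
  kat = mol/s = s⁻¹·mol (catalytic activity).
  So kat⁻¹ = s·mol⁻¹.
  Combining: Bq·s⁻¹·C·A⁻¹·kat⁻¹ = s⁻¹ · s⁻¹ · (s·A) · A⁻¹ · (s·mol⁻¹) = mol⁻¹.
Both reduce to mol⁻¹.

Yes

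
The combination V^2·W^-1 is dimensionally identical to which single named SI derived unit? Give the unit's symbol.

Ω

V = kg·m²·s⁻³·A⁻¹.
So V² = kg²·m⁴·s⁻⁶·A⁻².
W = kg·m²·s⁻³.
So W⁻¹ = kg⁻¹·m⁻²·s³.
Combining: V²·W⁻¹ = (kg²·m⁴·s⁻⁶·A⁻²) · (kg⁻¹·m⁻²·s³) = kg·m²·s⁻³·A⁻².
kg·m²·s⁻³·A⁻² is the base-SI form of the ohm.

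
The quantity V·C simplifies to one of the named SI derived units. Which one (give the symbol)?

V = W/A (potential = power per current),
    = kg·m²·s⁻³·A⁻¹.
C = A·s = s·A (charge = current × time).
Combining: V·C = (kg·m²·s⁻³·A⁻¹) · (s·A) = kg·m²·s⁻².
kg·m²·s⁻² is the base-SI form of the joule.

J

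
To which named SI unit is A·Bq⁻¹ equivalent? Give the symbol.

C

Bq = 1/s = s⁻¹ (activity is decays per second).
So Bq⁻¹ = s.
Combining: A·Bq⁻¹ = A · s = s·A.
s·A is the base-SI form of the coulomb.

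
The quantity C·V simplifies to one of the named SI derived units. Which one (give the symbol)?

J

C = s·A.
V = kg·m²·s⁻³·A⁻¹.
Combining: C·V = (s·A) · (kg·m²·s⁻³·A⁻¹) = kg·m²·s⁻².
kg·m²·s⁻² is the base-SI form of the joule.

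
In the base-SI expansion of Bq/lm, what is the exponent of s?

Bq = 1/s = s⁻¹ (activity is decays per second).
lm = cd·sr = cd (luminous flux; sr is dimensionless).
So lm⁻¹ = cd⁻¹.
Combining: Bq·lm⁻¹ = s⁻¹ · cd⁻¹ = s⁻¹·cd⁻¹.
The exponent of s is -1.

-1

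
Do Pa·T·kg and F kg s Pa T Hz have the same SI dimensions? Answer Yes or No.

No

Left side:
  Pa = N/m² (pressure = force per area),
      = kg·m⁻¹·s⁻².
  T = Wb/m² (flux density = flux per area),
      = kg·s⁻²·A⁻¹.
  Combining: Pa·T·kg = (kg·m⁻¹·s⁻²) · (kg·s⁻²·A⁻¹) · kg = kg³·m⁻¹·s⁻⁴·A⁻¹.
Right side:
  F = kg⁻¹·m⁻²·s⁴·A².
  Pa = kg·m⁻¹·s⁻².
  T = kg·s⁻²·A⁻¹.
  Hz = s⁻¹.
  Combining: F·kg·s·Pa·T·Hz = (kg⁻¹·m⁻²·s⁴·A²) · kg · s · (kg·m⁻¹·s⁻²) · (kg·s⁻²·A⁻¹) · s⁻¹ = kg²·m⁻³·A.
Left is kg³·m⁻¹·s⁻⁴·A⁻¹; right is kg²·m⁻³·A — different.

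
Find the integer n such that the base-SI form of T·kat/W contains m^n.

T = kg·s⁻²·A⁻¹.
kat = s⁻¹·mol.
W = kg·m²·s⁻³.
So W⁻¹ = kg⁻¹·m⁻²·s³.
Combining: T·kat·W⁻¹ = (kg·s⁻²·A⁻¹) · (s⁻¹·mol) · (kg⁻¹·m⁻²·s³) = m⁻²·A⁻¹·mol.
The exponent of m is -2.

-2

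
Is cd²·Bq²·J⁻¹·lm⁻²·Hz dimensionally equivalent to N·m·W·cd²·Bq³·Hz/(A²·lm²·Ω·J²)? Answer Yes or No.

Left side:
  Bq = 1/s = s⁻¹ (activity is decays per second).
  So Bq² = s⁻².
  J = N·m (work = force × distance),
      = kg·m²·s⁻².
  So J⁻¹ = kg⁻¹·m⁻²·s².
  lm = cd·sr = cd (luminous flux; sr is dimensionless).
  So lm⁻² = cd⁻².
  Hz = 1/s = s⁻¹ (frequency is cycles per second).
  Combining: cd²·Bq²·J⁻¹·lm⁻²·Hz = cd² · s⁻² · (kg⁻¹·m⁻²·s²) · cd⁻² · s⁻¹ = kg⁻¹·m⁻²·s⁻¹.
Right side:
  N = kg·m/s² = kg·m·s⁻² (force = mass × acceleration).
  W = J/s (power = energy per time),
      = kg·m²·s⁻³.
  lm = cd·sr = cd (luminous flux; sr is dimensionless).
  So lm⁻² = cd⁻².
  Bq = 1/s = s⁻¹ (activity is decays per second).
  So Bq³ = s⁻³.
  Ω = V/A (resistance = voltage per current),
      = kg·m²·s⁻³·A⁻².
  So Ω⁻¹ = kg⁻¹·m⁻²·s³·A².
  J = N·m (work = force × distance),
      = kg·m²·s⁻².
  So J⁻² = kg⁻²·m⁻⁴·s⁴.
  Hz = 1/s = s⁻¹ (frequency is cycles per second).
  Combining: N·m·W·A⁻²·lm⁻²·cd²·Bq³·Ω⁻¹·J⁻²·Hz = (kg·m·s⁻²) · m · (kg·m²·s⁻³) · A⁻² · cd⁻² · cd² · s⁻³ · (kg⁻¹·m⁻²·s³·A²) · (kg⁻²·m⁻⁴·s⁴) · s⁻¹ = kg⁻¹·m⁻²·s⁻².
Left is kg⁻¹·m⁻²·s⁻¹; right is kg⁻¹·m⁻²·s⁻² — different.

No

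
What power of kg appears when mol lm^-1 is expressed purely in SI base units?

0

lm = cd.
So lm⁻¹ = cd⁻¹.
Combining: mol·lm⁻¹ = mol · cd⁻¹ = mol·cd⁻¹.
The exponent of kg is 0.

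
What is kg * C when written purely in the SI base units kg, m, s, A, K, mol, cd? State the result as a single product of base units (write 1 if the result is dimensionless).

kg·s·A

C = s·A.
Combining: kg·C = kg · (s·A) = kg·s·A.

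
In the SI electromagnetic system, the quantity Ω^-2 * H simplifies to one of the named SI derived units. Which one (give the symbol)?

F

Ω = V/A (resistance = voltage per current),
    = kg·m²·s⁻³·A⁻².
So Ω⁻² = kg⁻²·m⁻⁴·s⁶·A⁴.
H = Wb/A (inductance = flux per current),
    = kg·m²·s⁻²·A⁻².
Combining: Ω⁻²·H = (kg⁻²·m⁻⁴·s⁶·A⁴) · (kg·m²·s⁻²·A⁻²) = kg⁻¹·m⁻²·s⁴·A².
kg⁻¹·m⁻²·s⁴·A² is the base-SI form of the farad.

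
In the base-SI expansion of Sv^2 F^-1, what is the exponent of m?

Sv = J/kg (equivalent dose = energy per mass),
    = m²·s⁻².
So Sv² = m⁴·s⁻⁴.
F = C/V (capacitance = charge per voltage),
    = A·s/(kg·m²·s⁻³·A⁻¹) (substituting C and V),
    = kg⁻¹·m⁻²·s⁴·A².
So F⁻¹ = kg·m²·s⁻⁴·A⁻².
Combining: Sv²·F⁻¹ = (m⁴·s⁻⁴) · (kg·m²·s⁻⁴·A⁻²) = kg·m⁶·s⁻⁸·A⁻².
The exponent of m is 6.

6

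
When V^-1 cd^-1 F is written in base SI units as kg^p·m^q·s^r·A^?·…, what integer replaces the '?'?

3

V = W/A (potential = power per current),
    = kg·m²·s⁻³·A⁻¹.
So V⁻¹ = kg⁻¹·m⁻²·s³·A.
F = C/V (capacitance = charge per voltage),
    = A·s/(kg·m²·s⁻³·A⁻¹) (substituting C and V),
    = kg⁻¹·m⁻²·s⁴·A².
Combining: V⁻¹·cd⁻¹·F = (kg⁻¹·m⁻²·s³·A) · cd⁻¹ · (kg⁻¹·m⁻²·s⁴·A²) = kg⁻²·m⁻⁴·s⁷·A³·cd⁻¹.
The exponent of A is 3.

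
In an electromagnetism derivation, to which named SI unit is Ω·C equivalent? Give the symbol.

Ω = kg·m²·s⁻³·A⁻².
C = s·A.
Combining: Ω·C = (kg·m²·s⁻³·A⁻²) · (s·A) = kg·m²·s⁻²·A⁻¹.
kg·m²·s⁻²·A⁻¹ is the base-SI form of the weber.

Wb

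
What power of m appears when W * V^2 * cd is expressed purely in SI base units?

W = kg·m²·s⁻³.
V = kg·m²·s⁻³·A⁻¹.
So V² = kg²·m⁴·s⁻⁶·A⁻².
Combining: W·V²·cd = (kg·m²·s⁻³) · (kg²·m⁴·s⁻⁶·A⁻²) · cd = kg³·m⁶·s⁻⁹·A⁻²·cd.
The exponent of m is 6.

6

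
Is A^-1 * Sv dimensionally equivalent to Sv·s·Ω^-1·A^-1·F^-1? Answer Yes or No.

Yes

Left side:
  Sv = m²·s⁻².
  Combining: A⁻¹·Sv = A⁻¹ · (m²·s⁻²) = m²·s⁻²·A⁻¹.
Right side:
  Sv = J/kg (equivalent dose = energy per mass),
      = m²·s⁻².
  Ω = V/A (resistance = voltage per current),
      = kg·m²·s⁻³·A⁻².
  So Ω⁻¹ = kg⁻¹·m⁻²·s³·A².
  F = C/V (capacitance = charge per voltage),
      = A·s/(kg·m²·s⁻³·A⁻¹) (substituting C and V),
      = kg⁻¹·m⁻²·s⁴·A².
  So F⁻¹ = kg·m²·s⁻⁴·A⁻².
  Combining: Sv·s·Ω⁻¹·A⁻¹·F⁻¹ = (m²·s⁻²) · s · (kg⁻¹·m⁻²·s³·A²) · A⁻¹ · (kg·m²·s⁻⁴·A⁻²) = m²·s⁻²·A⁻¹.
Both reduce to m²·s⁻²·A⁻¹.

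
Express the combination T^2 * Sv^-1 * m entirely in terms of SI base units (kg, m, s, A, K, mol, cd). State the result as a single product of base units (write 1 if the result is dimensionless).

kg²·m⁻¹·s⁻²·A⁻²

T = Wb/m² (flux density = flux per area),
    = kg·s⁻²·A⁻¹.
So T² = kg²·s⁻⁴·A⁻².
Sv = J/kg (equivalent dose = energy per mass),
    = m²·s⁻².
So Sv⁻¹ = m⁻²·s².
Combining: T²·Sv⁻¹·m = (kg²·s⁻⁴·A⁻²) · (m⁻²·s²) · m = kg²·m⁻¹·s⁻²·A⁻².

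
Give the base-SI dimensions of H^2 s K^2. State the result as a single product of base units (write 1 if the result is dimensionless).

H = Wb/A (inductance = flux per current),
    = kg·m²·s⁻²·A⁻².
So H² = kg²·m⁴·s⁻⁴·A⁻⁴.
Combining: H²·s·K² = (kg²·m⁴·s⁻⁴·A⁻⁴) · s · K² = kg²·m⁴·s⁻³·A⁻⁴·K².

kg²·m⁴·s⁻³·A⁻⁴·K²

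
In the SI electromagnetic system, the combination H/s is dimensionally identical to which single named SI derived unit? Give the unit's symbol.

H = Wb/A (inductance = flux per current),
    = kg·m²·s⁻²·A⁻².
Combining: s⁻¹·H = s⁻¹ · (kg·m²·s⁻²·A⁻²) = kg·m²·s⁻³·A⁻².
kg·m²·s⁻³·A⁻² is the base-SI form of the ohm.

Ω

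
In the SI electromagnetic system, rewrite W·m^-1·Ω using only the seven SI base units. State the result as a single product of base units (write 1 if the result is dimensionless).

W = kg·m²·s⁻³.
Ω = kg·m²·s⁻³·A⁻².
Combining: W·m⁻¹·Ω = (kg·m²·s⁻³) · m⁻¹ · (kg·m²·s⁻³·A⁻²) = kg²·m³·s⁻⁶·A⁻².

kg²·m³·s⁻⁶·A⁻²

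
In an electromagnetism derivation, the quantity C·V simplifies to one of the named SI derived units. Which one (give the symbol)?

C = A·s = s·A (charge = current × time).
V = W/A (potential = power per current),
    = kg·m²·s⁻³·A⁻¹.
Combining: C·V = (s·A) · (kg·m²·s⁻³·A⁻¹) = kg·m²·s⁻².
kg·m²·s⁻² is the base-SI form of the joule.

J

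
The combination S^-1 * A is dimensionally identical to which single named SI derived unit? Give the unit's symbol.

S = 1/Ω (conductance is reciprocal resistance),
    = kg⁻¹·m⁻²·s³·A².
So S⁻¹ = kg·m²·s⁻³·A⁻².
Combining: S⁻¹·A = (kg·m²·s⁻³·A⁻²) · A = kg·m²·s⁻³·A⁻¹.
kg·m²·s⁻³·A⁻¹ is the base-SI form of the volt.

V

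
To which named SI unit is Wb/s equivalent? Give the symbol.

V

Wb = V·s (flux: a volt is a weber per second),
    = kg·m²·s⁻²·A⁻¹.
Combining: Wb·s⁻¹ = (kg·m²·s⁻²·A⁻¹) · s⁻¹ = kg·m²·s⁻³·A⁻¹.
kg·m²·s⁻³·A⁻¹ is the base-SI form of the volt.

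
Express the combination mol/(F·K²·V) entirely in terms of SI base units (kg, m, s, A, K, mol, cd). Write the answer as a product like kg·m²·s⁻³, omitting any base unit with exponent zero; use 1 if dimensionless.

F = kg⁻¹·m⁻²·s⁴·A².
So F⁻¹ = kg·m²·s⁻⁴·A⁻².
V = kg·m²·s⁻³·A⁻¹.
So V⁻¹ = kg⁻¹·m⁻²·s³·A.
Combining: F⁻¹·K⁻²·V⁻¹·mol = (kg·m²·s⁻⁴·A⁻²) · K⁻² · (kg⁻¹·m⁻²·s³·A) · mol = s⁻¹·A⁻¹·K⁻²·mol.

s⁻¹·A⁻¹·K⁻²·mol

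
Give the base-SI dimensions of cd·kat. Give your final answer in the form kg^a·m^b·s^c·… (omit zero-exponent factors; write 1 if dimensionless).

s⁻¹·mol·cd

kat = s⁻¹·mol.
Combining: cd·kat = cd · (s⁻¹·mol) = s⁻¹·mol·cd.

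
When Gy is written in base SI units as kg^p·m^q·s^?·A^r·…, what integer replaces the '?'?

Gy = m²·s⁻².
The exponent of s is -2.

-2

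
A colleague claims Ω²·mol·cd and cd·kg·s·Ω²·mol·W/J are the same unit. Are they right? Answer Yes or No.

Left side:
  Ω = kg·m²·s⁻³·A⁻².
  So Ω² = kg²·m⁴·s⁻⁶·A⁻⁴.
  Combining: Ω²·mol·cd = (kg²·m⁴·s⁻⁶·A⁻⁴) · mol · cd = kg²·m⁴·s⁻⁶·A⁻⁴·mol·cd.
Right side:
  Ω = V/A (resistance = voltage per current),
      = kg·m²·s⁻³·A⁻².
  So Ω² = kg²·m⁴·s⁻⁶·A⁻⁴.
  J = N·m (work = force × distance),
      = kg·m²·s⁻².
  So J⁻¹ = kg⁻¹·m⁻²·s².
  W = J/s (power = energy per time),
      = kg·m²·s⁻³.
  Combining: cd·kg·s·Ω²·J⁻¹·mol·W = cd · kg · s · (kg²·m⁴·s⁻⁶·A⁻⁴) · (kg⁻¹·m⁻²·s²) · mol · (kg·m²·s⁻³) = kg³·m⁴·s⁻⁶·A⁻⁴·mol·cd.
Left is kg²·m⁴·s⁻⁶·A⁻⁴·mol·cd; right is kg³·m⁴·s⁻⁶·A⁻⁴·mol·cd — different.

No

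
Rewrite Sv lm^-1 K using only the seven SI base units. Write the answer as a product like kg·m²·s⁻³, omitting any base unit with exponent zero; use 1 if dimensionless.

Sv = J/kg (equivalent dose = energy per mass),
    = m²·s⁻².
lm = cd·sr = cd (luminous flux; sr is dimensionless).
So lm⁻¹ = cd⁻¹.
Combining: Sv·lm⁻¹·K = (m²·s⁻²) · cd⁻¹ · K = m²·s⁻²·K·cd⁻¹.

m²·s⁻²·K·cd⁻¹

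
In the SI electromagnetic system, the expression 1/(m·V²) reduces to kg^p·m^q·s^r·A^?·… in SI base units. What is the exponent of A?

V = W/A (potential = power per current),
    = kg·m²·s⁻³·A⁻¹.
So V⁻² = kg⁻²·m⁻⁴·s⁶·A².
Combining: m⁻¹·V⁻² = m⁻¹ · (kg⁻²·m⁻⁴·s⁶·A²) = kg⁻²·m⁻⁵·s⁶·A².
The exponent of A is 2.

2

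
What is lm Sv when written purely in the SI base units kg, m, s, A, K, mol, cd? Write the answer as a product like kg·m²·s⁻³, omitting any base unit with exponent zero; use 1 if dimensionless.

m²·s⁻²·cd

lm = cd·sr = cd (luminous flux; sr is dimensionless).
Sv = J/kg (equivalent dose = energy per mass),
    = m²·s⁻².
Combining: lm·Sv = cd · (m²·s⁻²) = m²·s⁻²·cd.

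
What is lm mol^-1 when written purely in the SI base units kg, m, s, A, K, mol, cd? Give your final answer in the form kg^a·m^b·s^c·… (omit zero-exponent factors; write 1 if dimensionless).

lm = cd.
Combining: lm·mol⁻¹ = cd · mol⁻¹ = mol⁻¹·cd.

mol⁻¹·cd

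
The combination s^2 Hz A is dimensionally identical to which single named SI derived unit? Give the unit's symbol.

C

Hz = 1/s = s⁻¹ (frequency is cycles per second).
Combining: s²·Hz·A = s² · s⁻¹ · A = s·A.
s·A is the base-SI form of the coulomb.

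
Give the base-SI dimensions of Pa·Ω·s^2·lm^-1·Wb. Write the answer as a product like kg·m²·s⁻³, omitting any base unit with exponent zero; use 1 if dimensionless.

kg³·m³·s⁻⁵·A⁻³·cd⁻¹

Pa = N/m² (pressure = force per area),
    = kg·m⁻¹·s⁻².
Ω = V/A (resistance = voltage per current),
    = kg·m²·s⁻³·A⁻².
lm = cd·sr = cd (luminous flux; sr is dimensionless).
So lm⁻¹ = cd⁻¹.
Wb = V·s (flux: a volt is a weber per second),
    = kg·m²·s⁻²·A⁻¹.
Combining: Pa·Ω·s²·lm⁻¹·Wb = (kg·m⁻¹·s⁻²) · (kg·m²·s⁻³·A⁻²) · s² · cd⁻¹ · (kg·m²·s⁻²·A⁻¹) = kg³·m³·s⁻⁵·A⁻³·cd⁻¹.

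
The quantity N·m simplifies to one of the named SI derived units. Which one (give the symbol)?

J

N = kg·m/s² = kg·m·s⁻² (force = mass × acceleration).
Combining: N·m = (kg·m·s⁻²) · m = kg·m²·s⁻².
kg·m²·s⁻² is the base-SI form of the joule.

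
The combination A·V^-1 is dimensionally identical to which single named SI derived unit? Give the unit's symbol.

S

V = W/A (potential = power per current),
    = kg·m²·s⁻³·A⁻¹.
So V⁻¹ = kg⁻¹·m⁻²·s³·A.
Combining: A·V⁻¹ = A · (kg⁻¹·m⁻²·s³·A) = kg⁻¹·m⁻²·s³·A².
kg⁻¹·m⁻²·s³·A² is the base-SI form of the siemens.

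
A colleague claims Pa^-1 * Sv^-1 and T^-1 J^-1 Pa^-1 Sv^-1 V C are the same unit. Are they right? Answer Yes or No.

No

Left side:
  Pa = N/m² (pressure = force per area),
      = kg·m⁻¹·s⁻².
  So Pa⁻¹ = kg⁻¹·m·s².
  Sv = J/kg (equivalent dose = energy per mass),
      = m²·s⁻².
  So Sv⁻¹ = m⁻²·s².
  Combining: Pa⁻¹·Sv⁻¹ = (kg⁻¹·m·s²) · (m⁻²·s²) = kg⁻¹·m⁻¹·s⁴.
Right side:
  T = Wb/m² (flux density = flux per area),
      = kg·s⁻²·A⁻¹.
  So T⁻¹ = kg⁻¹·s²·A.
  J = N·m (work = force × distance),
      = kg·m²·s⁻².
  So J⁻¹ = kg⁻¹·m⁻²·s².
  Pa = N/m² (pressure = force per area),
      = kg·m⁻¹·s⁻².
  So Pa⁻¹ = kg⁻¹·m·s².
  Sv = J/kg (equivalent dose = energy per mass),
      = m²·s⁻².
  So Sv⁻¹ = m⁻²·s².
  V = W/A (potential = power per current),
      = kg·m²·s⁻³·A⁻¹.
  C = A·s = s·A (charge = current × time).
  Combining: T⁻¹·J⁻¹·Pa⁻¹·Sv⁻¹·V·C = (kg⁻¹·s²·A) · (kg⁻¹·m⁻²·s²) · (kg⁻¹·m·s²) · (m⁻²·s²) · (kg·m²·s⁻³·A⁻¹) · (s·A) = kg⁻²·m⁻¹·s⁶·A.
Left is kg⁻¹·m⁻¹·s⁴; right is kg⁻²·m⁻¹·s⁶·A — different.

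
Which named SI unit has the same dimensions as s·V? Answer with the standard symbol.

Wb

V = kg·m²·s⁻³·A⁻¹.
Combining: s·V = s · (kg·m²·s⁻³·A⁻¹) = kg·m²·s⁻²·A⁻¹.
kg·m²·s⁻²·A⁻¹ is the base-SI form of the weber.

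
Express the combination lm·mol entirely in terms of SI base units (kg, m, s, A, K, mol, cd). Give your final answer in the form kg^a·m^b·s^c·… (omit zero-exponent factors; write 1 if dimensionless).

mol·cd

lm = cd.
Combining: lm·mol = cd · mol = mol·cd.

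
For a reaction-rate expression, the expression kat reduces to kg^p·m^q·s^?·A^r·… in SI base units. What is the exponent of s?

kat = s⁻¹·mol.
The exponent of s is -1.

-1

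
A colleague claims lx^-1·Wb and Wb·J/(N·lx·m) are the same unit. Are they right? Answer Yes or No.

Left side:
  lx = lm/m² (illuminance = luminous flux per area),
      = m⁻²·cd.
  So lx⁻¹ = m²·cd⁻¹.
  Wb = V·s (flux: a volt is a weber per second),
      = kg·m²·s⁻²·A⁻¹.
  Combining: lx⁻¹·Wb = (m²·cd⁻¹) · (kg·m²·s⁻²·A⁻¹) = kg·m⁴·s⁻²·A⁻¹·cd⁻¹.
Right side:
  N = kg·m·s⁻².
  So N⁻¹ = kg⁻¹·m⁻¹·s².
  Wb = kg·m²·s⁻²·A⁻¹.
  lx = m⁻²·cd.
  So lx⁻¹ = m²·cd⁻¹.
  J = kg·m²·s⁻².
  Combining: N⁻¹·Wb·lx⁻¹·m⁻¹·J = (kg⁻¹·m⁻¹·s²) · (kg·m²·s⁻²·A⁻¹) · (m²·cd⁻¹) · m⁻¹ · (kg·m²·s⁻²) = kg·m⁴·s⁻²·A⁻¹·cd⁻¹.
Both reduce to kg·m⁴·s⁻²·A⁻¹·cd⁻¹.

Yes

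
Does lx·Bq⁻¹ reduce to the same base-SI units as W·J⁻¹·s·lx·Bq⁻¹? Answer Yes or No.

Left side:
  lx = m⁻²·cd.
  Bq = s⁻¹.
  So Bq⁻¹ = s.
  Combining: lx·Bq⁻¹ = (m⁻²·cd) · s = m⁻²·s·cd.
Right side:
  W = J/s (power = energy per time),
      = kg·m²·s⁻³.
  J = N·m (work = force × distance),
      = kg·m²·s⁻².
  So J⁻¹ = kg⁻¹·m⁻²·s².
  lx = lm/m² (illuminance = luminous flux per area),
      = m⁻²·cd.
  Bq = 1/s = s⁻¹ (activity is decays per second).
  So Bq⁻¹ = s.
  Combining: W·J⁻¹·s·lx·Bq⁻¹ = (kg·m²·s⁻³) · (kg⁻¹·m⁻²·s²) · s · (m⁻²·cd) · s = m⁻²·s·cd.
Both reduce to m⁻²·s·cd.

Yes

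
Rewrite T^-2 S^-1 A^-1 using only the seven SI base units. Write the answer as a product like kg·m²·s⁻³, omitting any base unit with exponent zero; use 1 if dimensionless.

T = kg·s⁻²·A⁻¹.
So T⁻² = kg⁻²·s⁴·A².
S = kg⁻¹·m⁻²·s³·A².
So S⁻¹ = kg·m²·s⁻³·A⁻².
Combining: T⁻²·S⁻¹·A⁻¹ = (kg⁻²·s⁴·A²) · (kg·m²·s⁻³·A⁻²) · A⁻¹ = kg⁻¹·m²·s·A⁻¹.

kg⁻¹·m²·s·A⁻¹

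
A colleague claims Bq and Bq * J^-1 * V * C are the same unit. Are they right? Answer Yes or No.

Left side:
  Bq = 1/s = s⁻¹ (activity is decays per second).
Right side:
  Bq = s⁻¹.
  J = kg·m²·s⁻².
  So J⁻¹ = kg⁻¹·m⁻²·s².
  V = kg·m²·s⁻³·A⁻¹.
  C = s·A.
  Combining: Bq·J⁻¹·V·C = s⁻¹ · (kg⁻¹·m⁻²·s²) · (kg·m²·s⁻³·A⁻¹) · (s·A) = s⁻¹.
Both reduce to s⁻¹.

Yes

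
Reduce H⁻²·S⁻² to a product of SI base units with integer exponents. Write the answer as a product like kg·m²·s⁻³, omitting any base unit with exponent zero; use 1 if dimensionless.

H = kg·m²·s⁻²·A⁻².
So H⁻² = kg⁻²·m⁻⁴·s⁴·A⁴.
S = kg⁻¹·m⁻²·s³·A².
So S⁻² = kg²·m⁴·s⁻⁶·A⁻⁴.
Combining: H⁻²·S⁻² = (kg⁻²·m⁻⁴·s⁴·A⁴) · (kg²·m⁴·s⁻⁶·A⁻⁴) = s⁻².

s⁻²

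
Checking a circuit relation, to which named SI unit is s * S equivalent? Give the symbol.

F

S = kg⁻¹·m⁻²·s³·A².
Combining: s·S = s · (kg⁻¹·m⁻²·s³·A²) = kg⁻¹·m⁻²·s⁴·A².
kg⁻¹·m⁻²·s⁴·A² is the base-SI form of the farad.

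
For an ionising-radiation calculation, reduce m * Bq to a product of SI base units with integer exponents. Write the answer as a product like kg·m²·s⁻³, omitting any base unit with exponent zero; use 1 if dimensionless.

Bq = 1/s = s⁻¹ (activity is decays per second).
Combining: m·Bq = m · s⁻¹ = m·s⁻¹.

m·s⁻¹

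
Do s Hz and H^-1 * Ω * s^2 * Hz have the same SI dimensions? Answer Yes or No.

Yes

Left side:
  Hz = 1/s = s⁻¹ (frequency is cycles per second).
  Combining: s·Hz = s · s⁻¹ = 1.
Right side:
  H = kg·m²·s⁻²·A⁻².
  So H⁻¹ = kg⁻¹·m⁻²·s²·A².
  Ω = kg·m²·s⁻³·A⁻².
  Hz = s⁻¹.
  Combining: H⁻¹·Ω·s²·Hz = (kg⁻¹·m⁻²·s²·A²) · (kg·m²·s⁻³·A⁻²) · s² · s⁻¹ = 1.
Both reduce to 1.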